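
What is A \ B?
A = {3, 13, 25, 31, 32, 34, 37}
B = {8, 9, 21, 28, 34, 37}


Set A = {3, 13, 25, 31, 32, 34, 37}
Set B = {8, 9, 21, 28, 34, 37}
A \ B includes elements in A that are not in B.
Check each element of A:
3 (not in B, keep), 13 (not in B, keep), 25 (not in B, keep), 31 (not in B, keep), 32 (not in B, keep), 34 (in B, remove), 37 (in B, remove)
A \ B = {3, 13, 25, 31, 32}

{3, 13, 25, 31, 32}


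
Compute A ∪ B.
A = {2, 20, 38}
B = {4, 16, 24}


Set A = {2, 20, 38}
Set B = {4, 16, 24}
A ∪ B includes all elements in either set.
Elements from A: {2, 20, 38}
Elements from B not already included: {4, 16, 24}
A ∪ B = {2, 4, 16, 20, 24, 38}

{2, 4, 16, 20, 24, 38}


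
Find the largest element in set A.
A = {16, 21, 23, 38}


Set A = {16, 21, 23, 38}
Elements in ascending order: 16, 21, 23, 38
The largest element is 38.

38


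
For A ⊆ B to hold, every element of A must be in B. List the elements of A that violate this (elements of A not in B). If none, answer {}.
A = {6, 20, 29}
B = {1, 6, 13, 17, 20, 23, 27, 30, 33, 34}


Set A = {6, 20, 29}
Set B = {1, 6, 13, 17, 20, 23, 27, 30, 33, 34}
Check each element of A against B:
6 ∈ B, 20 ∈ B, 29 ∉ B (include)
Elements of A not in B: {29}

{29}


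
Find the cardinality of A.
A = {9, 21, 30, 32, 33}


Set A = {9, 21, 30, 32, 33}
Listing elements: 9, 21, 30, 32, 33
Counting: 5 elements
|A| = 5

5


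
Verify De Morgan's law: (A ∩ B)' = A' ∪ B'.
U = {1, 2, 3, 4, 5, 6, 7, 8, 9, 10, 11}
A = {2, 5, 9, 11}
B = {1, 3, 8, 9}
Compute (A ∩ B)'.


U = {1, 2, 3, 4, 5, 6, 7, 8, 9, 10, 11}
A = {2, 5, 9, 11}, B = {1, 3, 8, 9}
A ∩ B = {9}
(A ∩ B)' = U \ (A ∩ B) = {1, 2, 3, 4, 5, 6, 7, 8, 10, 11}
Verification via A' ∪ B': A' = {1, 3, 4, 6, 7, 8, 10}, B' = {2, 4, 5, 6, 7, 10, 11}
A' ∪ B' = {1, 2, 3, 4, 5, 6, 7, 8, 10, 11} ✓

{1, 2, 3, 4, 5, 6, 7, 8, 10, 11}


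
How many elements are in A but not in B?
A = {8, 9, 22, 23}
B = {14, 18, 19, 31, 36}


Set A = {8, 9, 22, 23}
Set B = {14, 18, 19, 31, 36}
A \ B = {8, 9, 22, 23}
|A \ B| = 4

4


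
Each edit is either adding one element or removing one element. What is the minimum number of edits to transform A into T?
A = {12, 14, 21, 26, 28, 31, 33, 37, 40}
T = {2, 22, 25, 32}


Set A = {12, 14, 21, 26, 28, 31, 33, 37, 40}
Set T = {2, 22, 25, 32}
Elements to remove from A (in A, not in T): {12, 14, 21, 26, 28, 31, 33, 37, 40} → 9 removals
Elements to add to A (in T, not in A): {2, 22, 25, 32} → 4 additions
Total edits = 9 + 4 = 13

13


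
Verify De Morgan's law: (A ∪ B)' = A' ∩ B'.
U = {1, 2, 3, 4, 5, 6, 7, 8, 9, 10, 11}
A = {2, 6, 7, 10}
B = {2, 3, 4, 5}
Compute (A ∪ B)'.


U = {1, 2, 3, 4, 5, 6, 7, 8, 9, 10, 11}
A = {2, 6, 7, 10}, B = {2, 3, 4, 5}
A ∪ B = {2, 3, 4, 5, 6, 7, 10}
(A ∪ B)' = U \ (A ∪ B) = {1, 8, 9, 11}
Verification via A' ∩ B': A' = {1, 3, 4, 5, 8, 9, 11}, B' = {1, 6, 7, 8, 9, 10, 11}
A' ∩ B' = {1, 8, 9, 11} ✓

{1, 8, 9, 11}


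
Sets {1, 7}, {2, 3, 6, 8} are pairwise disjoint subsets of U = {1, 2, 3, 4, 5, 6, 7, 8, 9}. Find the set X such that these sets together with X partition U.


U = {1, 2, 3, 4, 5, 6, 7, 8, 9}
Shown blocks: {1, 7}, {2, 3, 6, 8}
A partition's blocks are pairwise disjoint and cover U, so the missing block = U \ (union of shown blocks).
Union of shown blocks: {1, 2, 3, 6, 7, 8}
Missing block = U \ (union) = {4, 5, 9}

{4, 5, 9}


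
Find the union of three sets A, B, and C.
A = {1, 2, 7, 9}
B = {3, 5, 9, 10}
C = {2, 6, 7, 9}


Set A = {1, 2, 7, 9}
Set B = {3, 5, 9, 10}
Set C = {2, 6, 7, 9}
First, A ∪ B = {1, 2, 3, 5, 7, 9, 10}
Then, (A ∪ B) ∪ C = {1, 2, 3, 5, 6, 7, 9, 10}

{1, 2, 3, 5, 6, 7, 9, 10}


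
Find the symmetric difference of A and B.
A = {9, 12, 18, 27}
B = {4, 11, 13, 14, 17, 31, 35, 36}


Set A = {9, 12, 18, 27}
Set B = {4, 11, 13, 14, 17, 31, 35, 36}
A △ B = (A \ B) ∪ (B \ A)
Elements in A but not B: {9, 12, 18, 27}
Elements in B but not A: {4, 11, 13, 14, 17, 31, 35, 36}
A △ B = {4, 9, 11, 12, 13, 14, 17, 18, 27, 31, 35, 36}

{4, 9, 11, 12, 13, 14, 17, 18, 27, 31, 35, 36}


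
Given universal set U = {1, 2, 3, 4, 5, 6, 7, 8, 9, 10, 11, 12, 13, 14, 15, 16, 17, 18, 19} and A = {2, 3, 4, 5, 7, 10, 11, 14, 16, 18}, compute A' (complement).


Universal set U = {1, 2, 3, 4, 5, 6, 7, 8, 9, 10, 11, 12, 13, 14, 15, 16, 17, 18, 19}
Set A = {2, 3, 4, 5, 7, 10, 11, 14, 16, 18}
A' = U \ A = elements in U but not in A
Checking each element of U:
1 (not in A, include), 2 (in A, exclude), 3 (in A, exclude), 4 (in A, exclude), 5 (in A, exclude), 6 (not in A, include), 7 (in A, exclude), 8 (not in A, include), 9 (not in A, include), 10 (in A, exclude), 11 (in A, exclude), 12 (not in A, include), 13 (not in A, include), 14 (in A, exclude), 15 (not in A, include), 16 (in A, exclude), 17 (not in A, include), 18 (in A, exclude), 19 (not in A, include)
A' = {1, 6, 8, 9, 12, 13, 15, 17, 19}

{1, 6, 8, 9, 12, 13, 15, 17, 19}


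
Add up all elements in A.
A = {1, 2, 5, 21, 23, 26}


Set A = {1, 2, 5, 21, 23, 26}
Sum = 1 + 2 + 5 + 21 + 23 + 26 = 78

78


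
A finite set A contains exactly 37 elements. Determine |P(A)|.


The set has 37 elements.
The power set contains all possible subsets.
|P(A)| = 2^|A| = 2^37 = 137438953472

137438953472


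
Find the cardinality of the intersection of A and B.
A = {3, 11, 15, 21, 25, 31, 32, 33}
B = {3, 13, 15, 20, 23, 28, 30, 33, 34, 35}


Set A = {3, 11, 15, 21, 25, 31, 32, 33}
Set B = {3, 13, 15, 20, 23, 28, 30, 33, 34, 35}
A ∩ B = {3, 15, 33}
|A ∩ B| = 3

3


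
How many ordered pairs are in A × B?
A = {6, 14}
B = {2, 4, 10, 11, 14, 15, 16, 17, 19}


Set A = {6, 14} has 2 elements.
Set B = {2, 4, 10, 11, 14, 15, 16, 17, 19} has 9 elements.
|A × B| = |A| × |B| = 2 × 9 = 18

18


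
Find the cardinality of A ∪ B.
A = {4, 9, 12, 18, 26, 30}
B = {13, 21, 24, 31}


Set A = {4, 9, 12, 18, 26, 30}, |A| = 6
Set B = {13, 21, 24, 31}, |B| = 4
A ∩ B = {}, |A ∩ B| = 0
|A ∪ B| = |A| + |B| - |A ∩ B| = 6 + 4 - 0 = 10

10


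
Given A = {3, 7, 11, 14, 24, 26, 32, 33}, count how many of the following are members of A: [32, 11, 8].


Set A = {3, 7, 11, 14, 24, 26, 32, 33}
Candidates: [32, 11, 8]
Check each candidate:
32 ∈ A, 11 ∈ A, 8 ∉ A
Count of candidates in A: 2

2


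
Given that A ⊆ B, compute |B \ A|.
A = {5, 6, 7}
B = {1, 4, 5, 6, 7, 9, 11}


Set A = {5, 6, 7}, |A| = 3
Set B = {1, 4, 5, 6, 7, 9, 11}, |B| = 7
Since A ⊆ B: B \ A = {1, 4, 9, 11}
|B| - |A| = 7 - 3 = 4

4


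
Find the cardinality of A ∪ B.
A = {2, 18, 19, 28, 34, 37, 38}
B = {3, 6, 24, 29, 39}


Set A = {2, 18, 19, 28, 34, 37, 38}, |A| = 7
Set B = {3, 6, 24, 29, 39}, |B| = 5
A ∩ B = {}, |A ∩ B| = 0
|A ∪ B| = |A| + |B| - |A ∩ B| = 7 + 5 - 0 = 12

12


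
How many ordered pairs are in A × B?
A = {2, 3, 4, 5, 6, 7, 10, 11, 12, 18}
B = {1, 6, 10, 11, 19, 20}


Set A = {2, 3, 4, 5, 6, 7, 10, 11, 12, 18} has 10 elements.
Set B = {1, 6, 10, 11, 19, 20} has 6 elements.
|A × B| = |A| × |B| = 10 × 6 = 60

60


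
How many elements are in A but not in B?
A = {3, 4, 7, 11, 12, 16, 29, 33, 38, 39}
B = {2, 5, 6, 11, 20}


Set A = {3, 4, 7, 11, 12, 16, 29, 33, 38, 39}
Set B = {2, 5, 6, 11, 20}
A \ B = {3, 4, 7, 12, 16, 29, 33, 38, 39}
|A \ B| = 9

9


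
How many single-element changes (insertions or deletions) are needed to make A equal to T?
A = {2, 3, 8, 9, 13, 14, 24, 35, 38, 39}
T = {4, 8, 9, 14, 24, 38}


Set A = {2, 3, 8, 9, 13, 14, 24, 35, 38, 39}
Set T = {4, 8, 9, 14, 24, 38}
Elements to remove from A (in A, not in T): {2, 3, 13, 35, 39} → 5 removals
Elements to add to A (in T, not in A): {4} → 1 additions
Total edits = 5 + 1 = 6

6


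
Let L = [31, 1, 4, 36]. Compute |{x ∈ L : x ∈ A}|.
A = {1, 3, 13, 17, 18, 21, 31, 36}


Set A = {1, 3, 13, 17, 18, 21, 31, 36}
Candidates: [31, 1, 4, 36]
Check each candidate:
31 ∈ A, 1 ∈ A, 4 ∉ A, 36 ∈ A
Count of candidates in A: 3

3


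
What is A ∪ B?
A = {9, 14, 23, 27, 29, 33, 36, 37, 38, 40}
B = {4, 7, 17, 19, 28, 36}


Set A = {9, 14, 23, 27, 29, 33, 36, 37, 38, 40}
Set B = {4, 7, 17, 19, 28, 36}
A ∪ B includes all elements in either set.
Elements from A: {9, 14, 23, 27, 29, 33, 36, 37, 38, 40}
Elements from B not already included: {4, 7, 17, 19, 28}
A ∪ B = {4, 7, 9, 14, 17, 19, 23, 27, 28, 29, 33, 36, 37, 38, 40}

{4, 7, 9, 14, 17, 19, 23, 27, 28, 29, 33, 36, 37, 38, 40}


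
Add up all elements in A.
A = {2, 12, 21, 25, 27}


Set A = {2, 12, 21, 25, 27}
Sum = 2 + 12 + 21 + 25 + 27 = 87

87


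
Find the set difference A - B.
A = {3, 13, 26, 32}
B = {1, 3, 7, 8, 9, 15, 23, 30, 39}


Set A = {3, 13, 26, 32}
Set B = {1, 3, 7, 8, 9, 15, 23, 30, 39}
A \ B includes elements in A that are not in B.
Check each element of A:
3 (in B, remove), 13 (not in B, keep), 26 (not in B, keep), 32 (not in B, keep)
A \ B = {13, 26, 32}

{13, 26, 32}


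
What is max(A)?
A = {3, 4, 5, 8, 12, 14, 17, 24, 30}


Set A = {3, 4, 5, 8, 12, 14, 17, 24, 30}
Elements in ascending order: 3, 4, 5, 8, 12, 14, 17, 24, 30
The largest element is 30.

30


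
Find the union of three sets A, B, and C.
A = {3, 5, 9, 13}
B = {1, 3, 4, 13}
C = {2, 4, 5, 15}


Set A = {3, 5, 9, 13}
Set B = {1, 3, 4, 13}
Set C = {2, 4, 5, 15}
First, A ∪ B = {1, 3, 4, 5, 9, 13}
Then, (A ∪ B) ∪ C = {1, 2, 3, 4, 5, 9, 13, 15}

{1, 2, 3, 4, 5, 9, 13, 15}


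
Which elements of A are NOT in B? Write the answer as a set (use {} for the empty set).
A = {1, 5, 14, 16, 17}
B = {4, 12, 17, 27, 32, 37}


Set A = {1, 5, 14, 16, 17}
Set B = {4, 12, 17, 27, 32, 37}
Check each element of A against B:
1 ∉ B (include), 5 ∉ B (include), 14 ∉ B (include), 16 ∉ B (include), 17 ∈ B
Elements of A not in B: {1, 5, 14, 16}

{1, 5, 14, 16}


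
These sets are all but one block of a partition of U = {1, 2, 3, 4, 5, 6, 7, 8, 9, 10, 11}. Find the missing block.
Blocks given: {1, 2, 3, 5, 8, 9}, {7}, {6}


U = {1, 2, 3, 4, 5, 6, 7, 8, 9, 10, 11}
Shown blocks: {1, 2, 3, 5, 8, 9}, {7}, {6}
A partition's blocks are pairwise disjoint and cover U, so the missing block = U \ (union of shown blocks).
Union of shown blocks: {1, 2, 3, 5, 6, 7, 8, 9}
Missing block = U \ (union) = {4, 10, 11}

{4, 10, 11}


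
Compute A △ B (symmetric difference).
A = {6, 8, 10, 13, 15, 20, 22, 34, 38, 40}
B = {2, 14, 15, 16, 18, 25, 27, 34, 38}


Set A = {6, 8, 10, 13, 15, 20, 22, 34, 38, 40}
Set B = {2, 14, 15, 16, 18, 25, 27, 34, 38}
A △ B = (A \ B) ∪ (B \ A)
Elements in A but not B: {6, 8, 10, 13, 20, 22, 40}
Elements in B but not A: {2, 14, 16, 18, 25, 27}
A △ B = {2, 6, 8, 10, 13, 14, 16, 18, 20, 22, 25, 27, 40}

{2, 6, 8, 10, 13, 14, 16, 18, 20, 22, 25, 27, 40}


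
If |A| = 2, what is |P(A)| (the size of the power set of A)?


The set has 2 elements.
The power set contains all possible subsets.
|P(A)| = 2^|A| = 2^2 = 4

4


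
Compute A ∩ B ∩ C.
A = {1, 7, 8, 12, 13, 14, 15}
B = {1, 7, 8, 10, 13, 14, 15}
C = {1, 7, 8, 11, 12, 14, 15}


Set A = {1, 7, 8, 12, 13, 14, 15}
Set B = {1, 7, 8, 10, 13, 14, 15}
Set C = {1, 7, 8, 11, 12, 14, 15}
First, A ∩ B = {1, 7, 8, 13, 14, 15}
Then, (A ∩ B) ∩ C = {1, 7, 8, 14, 15}

{1, 7, 8, 14, 15}


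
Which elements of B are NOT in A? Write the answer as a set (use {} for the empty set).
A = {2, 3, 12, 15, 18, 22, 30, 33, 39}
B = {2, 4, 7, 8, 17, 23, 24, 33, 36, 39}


Set A = {2, 3, 12, 15, 18, 22, 30, 33, 39}
Set B = {2, 4, 7, 8, 17, 23, 24, 33, 36, 39}
Check each element of B against A:
2 ∈ A, 4 ∉ A (include), 7 ∉ A (include), 8 ∉ A (include), 17 ∉ A (include), 23 ∉ A (include), 24 ∉ A (include), 33 ∈ A, 36 ∉ A (include), 39 ∈ A
Elements of B not in A: {4, 7, 8, 17, 23, 24, 36}

{4, 7, 8, 17, 23, 24, 36}


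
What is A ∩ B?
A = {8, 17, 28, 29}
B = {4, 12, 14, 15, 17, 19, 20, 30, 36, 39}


Set A = {8, 17, 28, 29}
Set B = {4, 12, 14, 15, 17, 19, 20, 30, 36, 39}
A ∩ B includes only elements in both sets.
Check each element of A against B:
8 ✗, 17 ✓, 28 ✗, 29 ✗
A ∩ B = {17}

{17}


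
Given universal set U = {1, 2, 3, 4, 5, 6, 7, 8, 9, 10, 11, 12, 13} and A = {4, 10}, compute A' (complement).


Universal set U = {1, 2, 3, 4, 5, 6, 7, 8, 9, 10, 11, 12, 13}
Set A = {4, 10}
A' = U \ A = elements in U but not in A
Checking each element of U:
1 (not in A, include), 2 (not in A, include), 3 (not in A, include), 4 (in A, exclude), 5 (not in A, include), 6 (not in A, include), 7 (not in A, include), 8 (not in A, include), 9 (not in A, include), 10 (in A, exclude), 11 (not in A, include), 12 (not in A, include), 13 (not in A, include)
A' = {1, 2, 3, 5, 6, 7, 8, 9, 11, 12, 13}

{1, 2, 3, 5, 6, 7, 8, 9, 11, 12, 13}


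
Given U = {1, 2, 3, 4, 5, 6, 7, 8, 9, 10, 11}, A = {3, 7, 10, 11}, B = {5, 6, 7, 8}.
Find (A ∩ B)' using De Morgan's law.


U = {1, 2, 3, 4, 5, 6, 7, 8, 9, 10, 11}
A = {3, 7, 10, 11}, B = {5, 6, 7, 8}
A ∩ B = {7}
(A ∩ B)' = U \ (A ∩ B) = {1, 2, 3, 4, 5, 6, 8, 9, 10, 11}
Verification via A' ∪ B': A' = {1, 2, 4, 5, 6, 8, 9}, B' = {1, 2, 3, 4, 9, 10, 11}
A' ∪ B' = {1, 2, 3, 4, 5, 6, 8, 9, 10, 11} ✓

{1, 2, 3, 4, 5, 6, 8, 9, 10, 11}


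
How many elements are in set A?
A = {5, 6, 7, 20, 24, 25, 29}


Set A = {5, 6, 7, 20, 24, 25, 29}
Listing elements: 5, 6, 7, 20, 24, 25, 29
Counting: 7 elements
|A| = 7

7


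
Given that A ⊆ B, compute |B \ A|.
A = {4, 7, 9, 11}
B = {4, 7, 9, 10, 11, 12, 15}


Set A = {4, 7, 9, 11}, |A| = 4
Set B = {4, 7, 9, 10, 11, 12, 15}, |B| = 7
Since A ⊆ B: B \ A = {10, 12, 15}
|B| - |A| = 7 - 4 = 3

3


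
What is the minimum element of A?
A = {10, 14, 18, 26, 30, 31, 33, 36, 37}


Set A = {10, 14, 18, 26, 30, 31, 33, 36, 37}
Elements in ascending order: 10, 14, 18, 26, 30, 31, 33, 36, 37
The smallest element is 10.

10


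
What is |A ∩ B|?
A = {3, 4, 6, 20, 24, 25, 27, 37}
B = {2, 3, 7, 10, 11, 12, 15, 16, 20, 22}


Set A = {3, 4, 6, 20, 24, 25, 27, 37}
Set B = {2, 3, 7, 10, 11, 12, 15, 16, 20, 22}
A ∩ B = {3, 20}
|A ∩ B| = 2

2


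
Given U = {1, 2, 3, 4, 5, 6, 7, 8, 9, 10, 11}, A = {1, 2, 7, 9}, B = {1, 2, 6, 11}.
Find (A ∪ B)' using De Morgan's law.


U = {1, 2, 3, 4, 5, 6, 7, 8, 9, 10, 11}
A = {1, 2, 7, 9}, B = {1, 2, 6, 11}
A ∪ B = {1, 2, 6, 7, 9, 11}
(A ∪ B)' = U \ (A ∪ B) = {3, 4, 5, 8, 10}
Verification via A' ∩ B': A' = {3, 4, 5, 6, 8, 10, 11}, B' = {3, 4, 5, 7, 8, 9, 10}
A' ∩ B' = {3, 4, 5, 8, 10} ✓

{3, 4, 5, 8, 10}


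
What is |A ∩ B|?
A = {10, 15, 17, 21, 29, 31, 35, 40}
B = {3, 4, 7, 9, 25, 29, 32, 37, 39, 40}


Set A = {10, 15, 17, 21, 29, 31, 35, 40}
Set B = {3, 4, 7, 9, 25, 29, 32, 37, 39, 40}
A ∩ B = {29, 40}
|A ∩ B| = 2

2


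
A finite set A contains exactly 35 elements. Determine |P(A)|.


The set has 35 elements.
The power set contains all possible subsets.
|P(A)| = 2^|A| = 2^35 = 34359738368

34359738368


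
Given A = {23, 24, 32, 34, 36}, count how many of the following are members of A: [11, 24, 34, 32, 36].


Set A = {23, 24, 32, 34, 36}
Candidates: [11, 24, 34, 32, 36]
Check each candidate:
11 ∉ A, 24 ∈ A, 34 ∈ A, 32 ∈ A, 36 ∈ A
Count of candidates in A: 4

4


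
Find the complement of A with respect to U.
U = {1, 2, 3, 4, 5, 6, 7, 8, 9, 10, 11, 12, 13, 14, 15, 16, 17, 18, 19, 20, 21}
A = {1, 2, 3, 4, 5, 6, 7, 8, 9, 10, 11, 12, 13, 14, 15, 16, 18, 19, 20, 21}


Universal set U = {1, 2, 3, 4, 5, 6, 7, 8, 9, 10, 11, 12, 13, 14, 15, 16, 17, 18, 19, 20, 21}
Set A = {1, 2, 3, 4, 5, 6, 7, 8, 9, 10, 11, 12, 13, 14, 15, 16, 18, 19, 20, 21}
A' = U \ A = elements in U but not in A
Checking each element of U:
1 (in A, exclude), 2 (in A, exclude), 3 (in A, exclude), 4 (in A, exclude), 5 (in A, exclude), 6 (in A, exclude), 7 (in A, exclude), 8 (in A, exclude), 9 (in A, exclude), 10 (in A, exclude), 11 (in A, exclude), 12 (in A, exclude), 13 (in A, exclude), 14 (in A, exclude), 15 (in A, exclude), 16 (in A, exclude), 17 (not in A, include), 18 (in A, exclude), 19 (in A, exclude), 20 (in A, exclude), 21 (in A, exclude)
A' = {17}

{17}


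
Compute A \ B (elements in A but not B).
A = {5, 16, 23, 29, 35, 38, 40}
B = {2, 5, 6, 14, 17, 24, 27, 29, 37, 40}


Set A = {5, 16, 23, 29, 35, 38, 40}
Set B = {2, 5, 6, 14, 17, 24, 27, 29, 37, 40}
A \ B includes elements in A that are not in B.
Check each element of A:
5 (in B, remove), 16 (not in B, keep), 23 (not in B, keep), 29 (in B, remove), 35 (not in B, keep), 38 (not in B, keep), 40 (in B, remove)
A \ B = {16, 23, 35, 38}

{16, 23, 35, 38}


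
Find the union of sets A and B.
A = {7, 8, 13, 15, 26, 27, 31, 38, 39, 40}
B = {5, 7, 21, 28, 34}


Set A = {7, 8, 13, 15, 26, 27, 31, 38, 39, 40}
Set B = {5, 7, 21, 28, 34}
A ∪ B includes all elements in either set.
Elements from A: {7, 8, 13, 15, 26, 27, 31, 38, 39, 40}
Elements from B not already included: {5, 21, 28, 34}
A ∪ B = {5, 7, 8, 13, 15, 21, 26, 27, 28, 31, 34, 38, 39, 40}

{5, 7, 8, 13, 15, 21, 26, 27, 28, 31, 34, 38, 39, 40}


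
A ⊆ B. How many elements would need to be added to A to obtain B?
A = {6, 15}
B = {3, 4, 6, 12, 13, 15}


Set A = {6, 15}, |A| = 2
Set B = {3, 4, 6, 12, 13, 15}, |B| = 6
Since A ⊆ B: B \ A = {3, 4, 12, 13}
|B| - |A| = 6 - 2 = 4

4


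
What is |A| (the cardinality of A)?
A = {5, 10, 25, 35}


Set A = {5, 10, 25, 35}
Listing elements: 5, 10, 25, 35
Counting: 4 elements
|A| = 4

4


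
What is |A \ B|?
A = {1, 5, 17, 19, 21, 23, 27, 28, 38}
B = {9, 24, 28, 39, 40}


Set A = {1, 5, 17, 19, 21, 23, 27, 28, 38}
Set B = {9, 24, 28, 39, 40}
A \ B = {1, 5, 17, 19, 21, 23, 27, 38}
|A \ B| = 8

8


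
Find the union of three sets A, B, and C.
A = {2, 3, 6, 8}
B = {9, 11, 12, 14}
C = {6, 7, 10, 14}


Set A = {2, 3, 6, 8}
Set B = {9, 11, 12, 14}
Set C = {6, 7, 10, 14}
First, A ∪ B = {2, 3, 6, 8, 9, 11, 12, 14}
Then, (A ∪ B) ∪ C = {2, 3, 6, 7, 8, 9, 10, 11, 12, 14}

{2, 3, 6, 7, 8, 9, 10, 11, 12, 14}


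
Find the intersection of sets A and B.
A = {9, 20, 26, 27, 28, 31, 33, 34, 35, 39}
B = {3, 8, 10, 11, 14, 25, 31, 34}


Set A = {9, 20, 26, 27, 28, 31, 33, 34, 35, 39}
Set B = {3, 8, 10, 11, 14, 25, 31, 34}
A ∩ B includes only elements in both sets.
Check each element of A against B:
9 ✗, 20 ✗, 26 ✗, 27 ✗, 28 ✗, 31 ✓, 33 ✗, 34 ✓, 35 ✗, 39 ✗
A ∩ B = {31, 34}

{31, 34}


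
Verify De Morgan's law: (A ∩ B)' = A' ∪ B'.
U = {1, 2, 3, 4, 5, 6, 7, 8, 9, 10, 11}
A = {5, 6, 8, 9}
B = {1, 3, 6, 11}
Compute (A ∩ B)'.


U = {1, 2, 3, 4, 5, 6, 7, 8, 9, 10, 11}
A = {5, 6, 8, 9}, B = {1, 3, 6, 11}
A ∩ B = {6}
(A ∩ B)' = U \ (A ∩ B) = {1, 2, 3, 4, 5, 7, 8, 9, 10, 11}
Verification via A' ∪ B': A' = {1, 2, 3, 4, 7, 10, 11}, B' = {2, 4, 5, 7, 8, 9, 10}
A' ∪ B' = {1, 2, 3, 4, 5, 7, 8, 9, 10, 11} ✓

{1, 2, 3, 4, 5, 7, 8, 9, 10, 11}


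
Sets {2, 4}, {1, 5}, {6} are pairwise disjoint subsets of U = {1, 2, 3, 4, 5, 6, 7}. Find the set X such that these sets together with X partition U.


U = {1, 2, 3, 4, 5, 6, 7}
Shown blocks: {2, 4}, {1, 5}, {6}
A partition's blocks are pairwise disjoint and cover U, so the missing block = U \ (union of shown blocks).
Union of shown blocks: {1, 2, 4, 5, 6}
Missing block = U \ (union) = {3, 7}

{3, 7}


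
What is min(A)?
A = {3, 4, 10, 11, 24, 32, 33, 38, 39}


Set A = {3, 4, 10, 11, 24, 32, 33, 38, 39}
Elements in ascending order: 3, 4, 10, 11, 24, 32, 33, 38, 39
The smallest element is 3.

3


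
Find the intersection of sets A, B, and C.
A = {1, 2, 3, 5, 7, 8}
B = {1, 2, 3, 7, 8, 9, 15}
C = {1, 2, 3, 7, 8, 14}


Set A = {1, 2, 3, 5, 7, 8}
Set B = {1, 2, 3, 7, 8, 9, 15}
Set C = {1, 2, 3, 7, 8, 14}
First, A ∩ B = {1, 2, 3, 7, 8}
Then, (A ∩ B) ∩ C = {1, 2, 3, 7, 8}

{1, 2, 3, 7, 8}


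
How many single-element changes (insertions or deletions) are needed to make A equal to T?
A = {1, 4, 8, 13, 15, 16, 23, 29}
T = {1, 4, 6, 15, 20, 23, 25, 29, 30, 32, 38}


Set A = {1, 4, 8, 13, 15, 16, 23, 29}
Set T = {1, 4, 6, 15, 20, 23, 25, 29, 30, 32, 38}
Elements to remove from A (in A, not in T): {8, 13, 16} → 3 removals
Elements to add to A (in T, not in A): {6, 20, 25, 30, 32, 38} → 6 additions
Total edits = 3 + 6 = 9

9


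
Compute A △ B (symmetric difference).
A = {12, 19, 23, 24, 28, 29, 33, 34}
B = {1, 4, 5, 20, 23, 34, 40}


Set A = {12, 19, 23, 24, 28, 29, 33, 34}
Set B = {1, 4, 5, 20, 23, 34, 40}
A △ B = (A \ B) ∪ (B \ A)
Elements in A but not B: {12, 19, 24, 28, 29, 33}
Elements in B but not A: {1, 4, 5, 20, 40}
A △ B = {1, 4, 5, 12, 19, 20, 24, 28, 29, 33, 40}

{1, 4, 5, 12, 19, 20, 24, 28, 29, 33, 40}


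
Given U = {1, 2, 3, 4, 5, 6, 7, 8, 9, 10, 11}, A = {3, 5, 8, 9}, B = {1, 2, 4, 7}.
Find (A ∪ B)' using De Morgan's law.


U = {1, 2, 3, 4, 5, 6, 7, 8, 9, 10, 11}
A = {3, 5, 8, 9}, B = {1, 2, 4, 7}
A ∪ B = {1, 2, 3, 4, 5, 7, 8, 9}
(A ∪ B)' = U \ (A ∪ B) = {6, 10, 11}
Verification via A' ∩ B': A' = {1, 2, 4, 6, 7, 10, 11}, B' = {3, 5, 6, 8, 9, 10, 11}
A' ∩ B' = {6, 10, 11} ✓

{6, 10, 11}


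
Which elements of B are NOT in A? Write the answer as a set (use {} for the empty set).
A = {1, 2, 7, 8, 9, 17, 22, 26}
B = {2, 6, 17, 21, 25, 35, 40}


Set A = {1, 2, 7, 8, 9, 17, 22, 26}
Set B = {2, 6, 17, 21, 25, 35, 40}
Check each element of B against A:
2 ∈ A, 6 ∉ A (include), 17 ∈ A, 21 ∉ A (include), 25 ∉ A (include), 35 ∉ A (include), 40 ∉ A (include)
Elements of B not in A: {6, 21, 25, 35, 40}

{6, 21, 25, 35, 40}


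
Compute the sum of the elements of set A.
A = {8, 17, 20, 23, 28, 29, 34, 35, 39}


Set A = {8, 17, 20, 23, 28, 29, 34, 35, 39}
Sum = 8 + 17 + 20 + 23 + 28 + 29 + 34 + 35 + 39 = 233

233


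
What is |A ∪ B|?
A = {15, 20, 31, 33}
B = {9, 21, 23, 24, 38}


Set A = {15, 20, 31, 33}, |A| = 4
Set B = {9, 21, 23, 24, 38}, |B| = 5
A ∩ B = {}, |A ∩ B| = 0
|A ∪ B| = |A| + |B| - |A ∩ B| = 4 + 5 - 0 = 9

9


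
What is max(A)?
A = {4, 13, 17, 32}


Set A = {4, 13, 17, 32}
Elements in ascending order: 4, 13, 17, 32
The largest element is 32.

32


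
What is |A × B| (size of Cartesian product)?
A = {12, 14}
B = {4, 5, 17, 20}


Set A = {12, 14} has 2 elements.
Set B = {4, 5, 17, 20} has 4 elements.
|A × B| = |A| × |B| = 2 × 4 = 8

8


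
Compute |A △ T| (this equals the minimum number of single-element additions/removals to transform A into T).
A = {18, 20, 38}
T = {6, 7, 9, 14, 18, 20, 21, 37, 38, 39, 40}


Set A = {18, 20, 38}
Set T = {6, 7, 9, 14, 18, 20, 21, 37, 38, 39, 40}
Elements to remove from A (in A, not in T): {} → 0 removals
Elements to add to A (in T, not in A): {6, 7, 9, 14, 21, 37, 39, 40} → 8 additions
Total edits = 0 + 8 = 8

8


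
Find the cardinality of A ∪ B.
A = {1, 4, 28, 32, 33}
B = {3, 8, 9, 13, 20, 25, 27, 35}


Set A = {1, 4, 28, 32, 33}, |A| = 5
Set B = {3, 8, 9, 13, 20, 25, 27, 35}, |B| = 8
A ∩ B = {}, |A ∩ B| = 0
|A ∪ B| = |A| + |B| - |A ∩ B| = 5 + 8 - 0 = 13

13


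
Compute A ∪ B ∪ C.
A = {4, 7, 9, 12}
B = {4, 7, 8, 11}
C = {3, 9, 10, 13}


Set A = {4, 7, 9, 12}
Set B = {4, 7, 8, 11}
Set C = {3, 9, 10, 13}
First, A ∪ B = {4, 7, 8, 9, 11, 12}
Then, (A ∪ B) ∪ C = {3, 4, 7, 8, 9, 10, 11, 12, 13}

{3, 4, 7, 8, 9, 10, 11, 12, 13}


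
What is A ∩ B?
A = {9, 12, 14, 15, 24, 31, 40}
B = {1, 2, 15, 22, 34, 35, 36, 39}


Set A = {9, 12, 14, 15, 24, 31, 40}
Set B = {1, 2, 15, 22, 34, 35, 36, 39}
A ∩ B includes only elements in both sets.
Check each element of A against B:
9 ✗, 12 ✗, 14 ✗, 15 ✓, 24 ✗, 31 ✗, 40 ✗
A ∩ B = {15}

{15}


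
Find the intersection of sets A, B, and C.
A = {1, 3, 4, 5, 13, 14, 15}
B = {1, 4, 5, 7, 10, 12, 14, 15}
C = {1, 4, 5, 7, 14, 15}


Set A = {1, 3, 4, 5, 13, 14, 15}
Set B = {1, 4, 5, 7, 10, 12, 14, 15}
Set C = {1, 4, 5, 7, 14, 15}
First, A ∩ B = {1, 4, 5, 14, 15}
Then, (A ∩ B) ∩ C = {1, 4, 5, 14, 15}

{1, 4, 5, 14, 15}


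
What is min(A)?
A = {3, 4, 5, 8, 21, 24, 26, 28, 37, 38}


Set A = {3, 4, 5, 8, 21, 24, 26, 28, 37, 38}
Elements in ascending order: 3, 4, 5, 8, 21, 24, 26, 28, 37, 38
The smallest element is 3.

3


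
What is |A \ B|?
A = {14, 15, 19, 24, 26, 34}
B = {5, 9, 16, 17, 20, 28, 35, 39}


Set A = {14, 15, 19, 24, 26, 34}
Set B = {5, 9, 16, 17, 20, 28, 35, 39}
A \ B = {14, 15, 19, 24, 26, 34}
|A \ B| = 6

6


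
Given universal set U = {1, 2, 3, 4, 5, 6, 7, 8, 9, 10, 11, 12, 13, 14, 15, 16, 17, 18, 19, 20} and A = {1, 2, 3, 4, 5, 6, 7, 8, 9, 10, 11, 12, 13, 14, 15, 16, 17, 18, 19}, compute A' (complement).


Universal set U = {1, 2, 3, 4, 5, 6, 7, 8, 9, 10, 11, 12, 13, 14, 15, 16, 17, 18, 19, 20}
Set A = {1, 2, 3, 4, 5, 6, 7, 8, 9, 10, 11, 12, 13, 14, 15, 16, 17, 18, 19}
A' = U \ A = elements in U but not in A
Checking each element of U:
1 (in A, exclude), 2 (in A, exclude), 3 (in A, exclude), 4 (in A, exclude), 5 (in A, exclude), 6 (in A, exclude), 7 (in A, exclude), 8 (in A, exclude), 9 (in A, exclude), 10 (in A, exclude), 11 (in A, exclude), 12 (in A, exclude), 13 (in A, exclude), 14 (in A, exclude), 15 (in A, exclude), 16 (in A, exclude), 17 (in A, exclude), 18 (in A, exclude), 19 (in A, exclude), 20 (not in A, include)
A' = {20}

{20}


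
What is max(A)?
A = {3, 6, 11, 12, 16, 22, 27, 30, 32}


Set A = {3, 6, 11, 12, 16, 22, 27, 30, 32}
Elements in ascending order: 3, 6, 11, 12, 16, 22, 27, 30, 32
The largest element is 32.

32


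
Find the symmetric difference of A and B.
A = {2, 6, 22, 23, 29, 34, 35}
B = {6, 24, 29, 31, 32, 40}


Set A = {2, 6, 22, 23, 29, 34, 35}
Set B = {6, 24, 29, 31, 32, 40}
A △ B = (A \ B) ∪ (B \ A)
Elements in A but not B: {2, 22, 23, 34, 35}
Elements in B but not A: {24, 31, 32, 40}
A △ B = {2, 22, 23, 24, 31, 32, 34, 35, 40}

{2, 22, 23, 24, 31, 32, 34, 35, 40}


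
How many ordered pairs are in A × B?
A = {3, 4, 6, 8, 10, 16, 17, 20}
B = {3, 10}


Set A = {3, 4, 6, 8, 10, 16, 17, 20} has 8 elements.
Set B = {3, 10} has 2 elements.
|A × B| = |A| × |B| = 8 × 2 = 16

16


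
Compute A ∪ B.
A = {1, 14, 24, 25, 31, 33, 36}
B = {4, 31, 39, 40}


Set A = {1, 14, 24, 25, 31, 33, 36}
Set B = {4, 31, 39, 40}
A ∪ B includes all elements in either set.
Elements from A: {1, 14, 24, 25, 31, 33, 36}
Elements from B not already included: {4, 39, 40}
A ∪ B = {1, 4, 14, 24, 25, 31, 33, 36, 39, 40}

{1, 4, 14, 24, 25, 31, 33, 36, 39, 40}


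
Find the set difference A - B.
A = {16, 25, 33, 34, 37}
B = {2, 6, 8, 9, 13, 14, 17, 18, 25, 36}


Set A = {16, 25, 33, 34, 37}
Set B = {2, 6, 8, 9, 13, 14, 17, 18, 25, 36}
A \ B includes elements in A that are not in B.
Check each element of A:
16 (not in B, keep), 25 (in B, remove), 33 (not in B, keep), 34 (not in B, keep), 37 (not in B, keep)
A \ B = {16, 33, 34, 37}

{16, 33, 34, 37}


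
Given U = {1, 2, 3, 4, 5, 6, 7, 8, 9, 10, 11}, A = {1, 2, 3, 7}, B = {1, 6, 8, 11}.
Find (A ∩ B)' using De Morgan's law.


U = {1, 2, 3, 4, 5, 6, 7, 8, 9, 10, 11}
A = {1, 2, 3, 7}, B = {1, 6, 8, 11}
A ∩ B = {1}
(A ∩ B)' = U \ (A ∩ B) = {2, 3, 4, 5, 6, 7, 8, 9, 10, 11}
Verification via A' ∪ B': A' = {4, 5, 6, 8, 9, 10, 11}, B' = {2, 3, 4, 5, 7, 9, 10}
A' ∪ B' = {2, 3, 4, 5, 6, 7, 8, 9, 10, 11} ✓

{2, 3, 4, 5, 6, 7, 8, 9, 10, 11}


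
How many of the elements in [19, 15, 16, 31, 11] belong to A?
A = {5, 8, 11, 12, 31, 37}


Set A = {5, 8, 11, 12, 31, 37}
Candidates: [19, 15, 16, 31, 11]
Check each candidate:
19 ∉ A, 15 ∉ A, 16 ∉ A, 31 ∈ A, 11 ∈ A
Count of candidates in A: 2

2


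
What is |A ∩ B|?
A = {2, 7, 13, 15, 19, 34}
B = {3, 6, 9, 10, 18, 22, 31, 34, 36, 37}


Set A = {2, 7, 13, 15, 19, 34}
Set B = {3, 6, 9, 10, 18, 22, 31, 34, 36, 37}
A ∩ B = {34}
|A ∩ B| = 1

1


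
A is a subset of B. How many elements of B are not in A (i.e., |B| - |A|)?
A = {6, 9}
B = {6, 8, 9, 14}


Set A = {6, 9}, |A| = 2
Set B = {6, 8, 9, 14}, |B| = 4
Since A ⊆ B: B \ A = {8, 14}
|B| - |A| = 4 - 2 = 2

2


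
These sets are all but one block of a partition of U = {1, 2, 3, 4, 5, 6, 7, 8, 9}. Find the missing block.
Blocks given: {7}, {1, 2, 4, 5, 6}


U = {1, 2, 3, 4, 5, 6, 7, 8, 9}
Shown blocks: {7}, {1, 2, 4, 5, 6}
A partition's blocks are pairwise disjoint and cover U, so the missing block = U \ (union of shown blocks).
Union of shown blocks: {1, 2, 4, 5, 6, 7}
Missing block = U \ (union) = {3, 8, 9}

{3, 8, 9}


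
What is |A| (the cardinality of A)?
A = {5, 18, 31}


Set A = {5, 18, 31}
Listing elements: 5, 18, 31
Counting: 3 elements
|A| = 3

3


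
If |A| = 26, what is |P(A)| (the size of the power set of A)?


The set has 26 elements.
The power set contains all possible subsets.
|P(A)| = 2^|A| = 2^26 = 67108864

67108864


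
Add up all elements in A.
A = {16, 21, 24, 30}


Set A = {16, 21, 24, 30}
Sum = 16 + 21 + 24 + 30 = 91

91


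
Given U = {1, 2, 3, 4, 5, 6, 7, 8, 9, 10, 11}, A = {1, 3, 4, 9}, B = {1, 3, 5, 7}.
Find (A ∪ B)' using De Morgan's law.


U = {1, 2, 3, 4, 5, 6, 7, 8, 9, 10, 11}
A = {1, 3, 4, 9}, B = {1, 3, 5, 7}
A ∪ B = {1, 3, 4, 5, 7, 9}
(A ∪ B)' = U \ (A ∪ B) = {2, 6, 8, 10, 11}
Verification via A' ∩ B': A' = {2, 5, 6, 7, 8, 10, 11}, B' = {2, 4, 6, 8, 9, 10, 11}
A' ∩ B' = {2, 6, 8, 10, 11} ✓

{2, 6, 8, 10, 11}


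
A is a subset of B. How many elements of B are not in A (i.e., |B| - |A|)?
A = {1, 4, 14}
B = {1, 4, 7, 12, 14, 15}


Set A = {1, 4, 14}, |A| = 3
Set B = {1, 4, 7, 12, 14, 15}, |B| = 6
Since A ⊆ B: B \ A = {7, 12, 15}
|B| - |A| = 6 - 3 = 3

3


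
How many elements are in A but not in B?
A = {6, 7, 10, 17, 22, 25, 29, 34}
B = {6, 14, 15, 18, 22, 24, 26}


Set A = {6, 7, 10, 17, 22, 25, 29, 34}
Set B = {6, 14, 15, 18, 22, 24, 26}
A \ B = {7, 10, 17, 25, 29, 34}
|A \ B| = 6

6


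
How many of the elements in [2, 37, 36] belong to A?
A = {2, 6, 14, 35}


Set A = {2, 6, 14, 35}
Candidates: [2, 37, 36]
Check each candidate:
2 ∈ A, 37 ∉ A, 36 ∉ A
Count of candidates in A: 1

1


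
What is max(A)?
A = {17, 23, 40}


Set A = {17, 23, 40}
Elements in ascending order: 17, 23, 40
The largest element is 40.

40


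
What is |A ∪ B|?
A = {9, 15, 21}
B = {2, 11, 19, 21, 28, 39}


Set A = {9, 15, 21}, |A| = 3
Set B = {2, 11, 19, 21, 28, 39}, |B| = 6
A ∩ B = {21}, |A ∩ B| = 1
|A ∪ B| = |A| + |B| - |A ∩ B| = 3 + 6 - 1 = 8

8


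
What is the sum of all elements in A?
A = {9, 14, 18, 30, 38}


Set A = {9, 14, 18, 30, 38}
Sum = 9 + 14 + 18 + 30 + 38 = 109

109


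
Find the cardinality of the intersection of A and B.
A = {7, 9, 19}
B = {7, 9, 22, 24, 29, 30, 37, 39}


Set A = {7, 9, 19}
Set B = {7, 9, 22, 24, 29, 30, 37, 39}
A ∩ B = {7, 9}
|A ∩ B| = 2

2


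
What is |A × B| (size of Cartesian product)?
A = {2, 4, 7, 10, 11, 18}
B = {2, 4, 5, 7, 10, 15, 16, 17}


Set A = {2, 4, 7, 10, 11, 18} has 6 elements.
Set B = {2, 4, 5, 7, 10, 15, 16, 17} has 8 elements.
|A × B| = |A| × |B| = 6 × 8 = 48

48


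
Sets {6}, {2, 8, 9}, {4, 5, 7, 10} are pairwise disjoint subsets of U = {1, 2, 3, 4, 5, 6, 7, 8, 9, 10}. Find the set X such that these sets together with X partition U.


U = {1, 2, 3, 4, 5, 6, 7, 8, 9, 10}
Shown blocks: {6}, {2, 8, 9}, {4, 5, 7, 10}
A partition's blocks are pairwise disjoint and cover U, so the missing block = U \ (union of shown blocks).
Union of shown blocks: {2, 4, 5, 6, 7, 8, 9, 10}
Missing block = U \ (union) = {1, 3}

{1, 3}


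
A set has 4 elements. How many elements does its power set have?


The set has 4 elements.
The power set contains all possible subsets.
|P(A)| = 2^|A| = 2^4 = 16

16


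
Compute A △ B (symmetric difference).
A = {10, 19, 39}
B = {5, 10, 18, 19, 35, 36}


Set A = {10, 19, 39}
Set B = {5, 10, 18, 19, 35, 36}
A △ B = (A \ B) ∪ (B \ A)
Elements in A but not B: {39}
Elements in B but not A: {5, 18, 35, 36}
A △ B = {5, 18, 35, 36, 39}

{5, 18, 35, 36, 39}


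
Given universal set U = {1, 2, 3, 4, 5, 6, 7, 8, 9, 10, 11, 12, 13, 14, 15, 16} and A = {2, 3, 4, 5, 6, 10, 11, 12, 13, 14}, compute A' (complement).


Universal set U = {1, 2, 3, 4, 5, 6, 7, 8, 9, 10, 11, 12, 13, 14, 15, 16}
Set A = {2, 3, 4, 5, 6, 10, 11, 12, 13, 14}
A' = U \ A = elements in U but not in A
Checking each element of U:
1 (not in A, include), 2 (in A, exclude), 3 (in A, exclude), 4 (in A, exclude), 5 (in A, exclude), 6 (in A, exclude), 7 (not in A, include), 8 (not in A, include), 9 (not in A, include), 10 (in A, exclude), 11 (in A, exclude), 12 (in A, exclude), 13 (in A, exclude), 14 (in A, exclude), 15 (not in A, include), 16 (not in A, include)
A' = {1, 7, 8, 9, 15, 16}

{1, 7, 8, 9, 15, 16}


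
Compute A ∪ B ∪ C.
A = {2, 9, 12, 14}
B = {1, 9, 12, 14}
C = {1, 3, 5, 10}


Set A = {2, 9, 12, 14}
Set B = {1, 9, 12, 14}
Set C = {1, 3, 5, 10}
First, A ∪ B = {1, 2, 9, 12, 14}
Then, (A ∪ B) ∪ C = {1, 2, 3, 5, 9, 10, 12, 14}

{1, 2, 3, 5, 9, 10, 12, 14}


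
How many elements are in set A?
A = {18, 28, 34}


Set A = {18, 28, 34}
Listing elements: 18, 28, 34
Counting: 3 elements
|A| = 3

3


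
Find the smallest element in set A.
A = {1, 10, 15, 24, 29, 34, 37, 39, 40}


Set A = {1, 10, 15, 24, 29, 34, 37, 39, 40}
Elements in ascending order: 1, 10, 15, 24, 29, 34, 37, 39, 40
The smallest element is 1.

1


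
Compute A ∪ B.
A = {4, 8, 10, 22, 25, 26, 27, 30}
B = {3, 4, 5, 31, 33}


Set A = {4, 8, 10, 22, 25, 26, 27, 30}
Set B = {3, 4, 5, 31, 33}
A ∪ B includes all elements in either set.
Elements from A: {4, 8, 10, 22, 25, 26, 27, 30}
Elements from B not already included: {3, 5, 31, 33}
A ∪ B = {3, 4, 5, 8, 10, 22, 25, 26, 27, 30, 31, 33}

{3, 4, 5, 8, 10, 22, 25, 26, 27, 30, 31, 33}


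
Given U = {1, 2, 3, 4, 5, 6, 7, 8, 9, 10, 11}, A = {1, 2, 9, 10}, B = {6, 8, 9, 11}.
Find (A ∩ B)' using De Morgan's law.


U = {1, 2, 3, 4, 5, 6, 7, 8, 9, 10, 11}
A = {1, 2, 9, 10}, B = {6, 8, 9, 11}
A ∩ B = {9}
(A ∩ B)' = U \ (A ∩ B) = {1, 2, 3, 4, 5, 6, 7, 8, 10, 11}
Verification via A' ∪ B': A' = {3, 4, 5, 6, 7, 8, 11}, B' = {1, 2, 3, 4, 5, 7, 10}
A' ∪ B' = {1, 2, 3, 4, 5, 6, 7, 8, 10, 11} ✓

{1, 2, 3, 4, 5, 6, 7, 8, 10, 11}


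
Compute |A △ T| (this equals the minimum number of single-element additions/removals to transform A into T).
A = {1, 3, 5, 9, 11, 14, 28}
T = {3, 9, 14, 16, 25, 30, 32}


Set A = {1, 3, 5, 9, 11, 14, 28}
Set T = {3, 9, 14, 16, 25, 30, 32}
Elements to remove from A (in A, not in T): {1, 5, 11, 28} → 4 removals
Elements to add to A (in T, not in A): {16, 25, 30, 32} → 4 additions
Total edits = 4 + 4 = 8

8


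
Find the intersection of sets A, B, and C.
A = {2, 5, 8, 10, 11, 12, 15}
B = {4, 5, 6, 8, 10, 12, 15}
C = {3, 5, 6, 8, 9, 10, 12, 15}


Set A = {2, 5, 8, 10, 11, 12, 15}
Set B = {4, 5, 6, 8, 10, 12, 15}
Set C = {3, 5, 6, 8, 9, 10, 12, 15}
First, A ∩ B = {5, 8, 10, 12, 15}
Then, (A ∩ B) ∩ C = {5, 8, 10, 12, 15}

{5, 8, 10, 12, 15}


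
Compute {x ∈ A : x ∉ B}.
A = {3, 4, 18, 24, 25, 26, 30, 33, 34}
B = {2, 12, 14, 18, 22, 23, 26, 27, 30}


Set A = {3, 4, 18, 24, 25, 26, 30, 33, 34}
Set B = {2, 12, 14, 18, 22, 23, 26, 27, 30}
Check each element of A against B:
3 ∉ B (include), 4 ∉ B (include), 18 ∈ B, 24 ∉ B (include), 25 ∉ B (include), 26 ∈ B, 30 ∈ B, 33 ∉ B (include), 34 ∉ B (include)
Elements of A not in B: {3, 4, 24, 25, 33, 34}

{3, 4, 24, 25, 33, 34}


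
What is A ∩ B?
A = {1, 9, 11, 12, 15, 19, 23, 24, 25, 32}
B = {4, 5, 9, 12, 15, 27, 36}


Set A = {1, 9, 11, 12, 15, 19, 23, 24, 25, 32}
Set B = {4, 5, 9, 12, 15, 27, 36}
A ∩ B includes only elements in both sets.
Check each element of A against B:
1 ✗, 9 ✓, 11 ✗, 12 ✓, 15 ✓, 19 ✗, 23 ✗, 24 ✗, 25 ✗, 32 ✗
A ∩ B = {9, 12, 15}

{9, 12, 15}


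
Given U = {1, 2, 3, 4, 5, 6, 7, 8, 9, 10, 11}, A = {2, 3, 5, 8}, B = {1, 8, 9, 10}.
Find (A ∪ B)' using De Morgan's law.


U = {1, 2, 3, 4, 5, 6, 7, 8, 9, 10, 11}
A = {2, 3, 5, 8}, B = {1, 8, 9, 10}
A ∪ B = {1, 2, 3, 5, 8, 9, 10}
(A ∪ B)' = U \ (A ∪ B) = {4, 6, 7, 11}
Verification via A' ∩ B': A' = {1, 4, 6, 7, 9, 10, 11}, B' = {2, 3, 4, 5, 6, 7, 11}
A' ∩ B' = {4, 6, 7, 11} ✓

{4, 6, 7, 11}


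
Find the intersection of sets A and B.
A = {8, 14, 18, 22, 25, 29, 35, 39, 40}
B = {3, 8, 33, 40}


Set A = {8, 14, 18, 22, 25, 29, 35, 39, 40}
Set B = {3, 8, 33, 40}
A ∩ B includes only elements in both sets.
Check each element of A against B:
8 ✓, 14 ✗, 18 ✗, 22 ✗, 25 ✗, 29 ✗, 35 ✗, 39 ✗, 40 ✓
A ∩ B = {8, 40}

{8, 40}


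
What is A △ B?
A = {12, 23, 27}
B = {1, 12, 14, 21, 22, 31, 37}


Set A = {12, 23, 27}
Set B = {1, 12, 14, 21, 22, 31, 37}
A △ B = (A \ B) ∪ (B \ A)
Elements in A but not B: {23, 27}
Elements in B but not A: {1, 14, 21, 22, 31, 37}
A △ B = {1, 14, 21, 22, 23, 27, 31, 37}

{1, 14, 21, 22, 23, 27, 31, 37}


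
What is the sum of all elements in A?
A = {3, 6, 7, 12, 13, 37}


Set A = {3, 6, 7, 12, 13, 37}
Sum = 3 + 6 + 7 + 12 + 13 + 37 = 78

78


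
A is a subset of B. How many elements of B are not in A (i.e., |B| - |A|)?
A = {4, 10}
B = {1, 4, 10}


Set A = {4, 10}, |A| = 2
Set B = {1, 4, 10}, |B| = 3
Since A ⊆ B: B \ A = {1}
|B| - |A| = 3 - 2 = 1

1


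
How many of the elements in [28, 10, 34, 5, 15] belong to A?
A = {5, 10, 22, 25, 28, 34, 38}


Set A = {5, 10, 22, 25, 28, 34, 38}
Candidates: [28, 10, 34, 5, 15]
Check each candidate:
28 ∈ A, 10 ∈ A, 34 ∈ A, 5 ∈ A, 15 ∉ A
Count of candidates in A: 4

4


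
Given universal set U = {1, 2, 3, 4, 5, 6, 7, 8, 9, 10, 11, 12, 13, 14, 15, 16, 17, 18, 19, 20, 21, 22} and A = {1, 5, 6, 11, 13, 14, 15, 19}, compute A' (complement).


Universal set U = {1, 2, 3, 4, 5, 6, 7, 8, 9, 10, 11, 12, 13, 14, 15, 16, 17, 18, 19, 20, 21, 22}
Set A = {1, 5, 6, 11, 13, 14, 15, 19}
A' = U \ A = elements in U but not in A
Checking each element of U:
1 (in A, exclude), 2 (not in A, include), 3 (not in A, include), 4 (not in A, include), 5 (in A, exclude), 6 (in A, exclude), 7 (not in A, include), 8 (not in A, include), 9 (not in A, include), 10 (not in A, include), 11 (in A, exclude), 12 (not in A, include), 13 (in A, exclude), 14 (in A, exclude), 15 (in A, exclude), 16 (not in A, include), 17 (not in A, include), 18 (not in A, include), 19 (in A, exclude), 20 (not in A, include), 21 (not in A, include), 22 (not in A, include)
A' = {2, 3, 4, 7, 8, 9, 10, 12, 16, 17, 18, 20, 21, 22}

{2, 3, 4, 7, 8, 9, 10, 12, 16, 17, 18, 20, 21, 22}


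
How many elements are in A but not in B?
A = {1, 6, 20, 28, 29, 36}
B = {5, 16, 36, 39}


Set A = {1, 6, 20, 28, 29, 36}
Set B = {5, 16, 36, 39}
A \ B = {1, 6, 20, 28, 29}
|A \ B| = 5

5


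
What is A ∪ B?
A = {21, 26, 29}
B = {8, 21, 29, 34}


Set A = {21, 26, 29}
Set B = {8, 21, 29, 34}
A ∪ B includes all elements in either set.
Elements from A: {21, 26, 29}
Elements from B not already included: {8, 34}
A ∪ B = {8, 21, 26, 29, 34}

{8, 21, 26, 29, 34}


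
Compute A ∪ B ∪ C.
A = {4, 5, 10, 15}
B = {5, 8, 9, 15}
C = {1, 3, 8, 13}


Set A = {4, 5, 10, 15}
Set B = {5, 8, 9, 15}
Set C = {1, 3, 8, 13}
First, A ∪ B = {4, 5, 8, 9, 10, 15}
Then, (A ∪ B) ∪ C = {1, 3, 4, 5, 8, 9, 10, 13, 15}

{1, 3, 4, 5, 8, 9, 10, 13, 15}


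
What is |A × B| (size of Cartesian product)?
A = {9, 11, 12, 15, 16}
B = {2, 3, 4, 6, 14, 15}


Set A = {9, 11, 12, 15, 16} has 5 elements.
Set B = {2, 3, 4, 6, 14, 15} has 6 elements.
|A × B| = |A| × |B| = 5 × 6 = 30

30


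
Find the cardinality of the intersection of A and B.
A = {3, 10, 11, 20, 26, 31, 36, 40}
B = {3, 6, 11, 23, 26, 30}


Set A = {3, 10, 11, 20, 26, 31, 36, 40}
Set B = {3, 6, 11, 23, 26, 30}
A ∩ B = {3, 11, 26}
|A ∩ B| = 3

3


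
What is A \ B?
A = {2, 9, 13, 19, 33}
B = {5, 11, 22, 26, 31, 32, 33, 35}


Set A = {2, 9, 13, 19, 33}
Set B = {5, 11, 22, 26, 31, 32, 33, 35}
A \ B includes elements in A that are not in B.
Check each element of A:
2 (not in B, keep), 9 (not in B, keep), 13 (not in B, keep), 19 (not in B, keep), 33 (in B, remove)
A \ B = {2, 9, 13, 19}

{2, 9, 13, 19}


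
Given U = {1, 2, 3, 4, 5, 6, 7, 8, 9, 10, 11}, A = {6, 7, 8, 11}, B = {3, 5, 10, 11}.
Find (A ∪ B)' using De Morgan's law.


U = {1, 2, 3, 4, 5, 6, 7, 8, 9, 10, 11}
A = {6, 7, 8, 11}, B = {3, 5, 10, 11}
A ∪ B = {3, 5, 6, 7, 8, 10, 11}
(A ∪ B)' = U \ (A ∪ B) = {1, 2, 4, 9}
Verification via A' ∩ B': A' = {1, 2, 3, 4, 5, 9, 10}, B' = {1, 2, 4, 6, 7, 8, 9}
A' ∩ B' = {1, 2, 4, 9} ✓

{1, 2, 4, 9}
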